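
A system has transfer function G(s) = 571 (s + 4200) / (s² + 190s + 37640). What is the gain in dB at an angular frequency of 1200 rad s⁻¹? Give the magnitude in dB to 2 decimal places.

|j1200 + 4200| = √(1200² + 4200²) = 4368
|(j1200)² + 190(j1200) + 37640| = |-1.4024e+06 + j2.28e+05| = 1.421e+06
|G(j1200)| = 571 × 4368 / 1.421e+06 = 1.7555
20 log₁₀(1.7555) = 4.888 dB

4.89 dB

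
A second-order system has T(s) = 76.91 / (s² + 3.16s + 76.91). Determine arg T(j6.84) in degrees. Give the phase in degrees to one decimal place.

∠[(j6.84)² + 3.16(j6.84) + 76.91] = ∠[30.124 + j21.614] = 35.66°
∠T(j6.84) = −35.66° = -35.66°

-35.7°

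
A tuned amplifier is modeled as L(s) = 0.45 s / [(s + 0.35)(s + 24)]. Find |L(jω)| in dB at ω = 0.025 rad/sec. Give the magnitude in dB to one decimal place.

-57.5 dB

|j0.025| = 0.025
|j0.025 + 0.35| = √(0.025² + 0.35²) = 0.3509
|j0.025 + 24| = √(0.025² + 24²) = 24
|L(j0.025)| = 0.45 × 0.025 / (0.3509 × 24) = 0.0013359
20 log₁₀(0.0013359) = -57.48 dB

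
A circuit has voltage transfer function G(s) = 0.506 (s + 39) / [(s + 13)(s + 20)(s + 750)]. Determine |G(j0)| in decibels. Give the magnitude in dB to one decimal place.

-79.9 dB

G(0) = 0.506 × 39 / (13 × 20 × 750) = 0.0001012
20 log₁₀(0.0001012) = -79.90 dB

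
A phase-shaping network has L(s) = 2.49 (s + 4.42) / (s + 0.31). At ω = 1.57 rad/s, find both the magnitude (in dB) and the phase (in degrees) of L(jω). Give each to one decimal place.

|j1.57 + 4.42| = √(1.57² + 4.42²) = 4.691
|j1.57 + 0.31| = √(1.57² + 0.31²) = 1.6
|L(j1.57)| = 2.49 × 4.691 / 1.6 = 7.2982
20 log₁₀(7.2982) = 17.26 dB
∠(j1.57 + 4.42) = arctan(1.57/4.42) = 19.56°
∠(j1.57 + 0.31) = arctan(1.57/0.31) = 78.83°
∠L(j1.57) = 19.56° − 78.83° = -59.28°

|L| = 17.3 dB, ∠L = -59.3°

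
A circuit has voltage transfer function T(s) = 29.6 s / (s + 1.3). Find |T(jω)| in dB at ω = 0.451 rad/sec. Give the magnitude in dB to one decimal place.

19.7 dB

|j0.451| = 0.451
|j0.451 + 1.3| = √(0.451² + 1.3²) = 1.376
|T(j0.451)| = 29.6 × 0.451 / 1.376 = 9.7017
20 log₁₀(9.7017) = 19.74 dB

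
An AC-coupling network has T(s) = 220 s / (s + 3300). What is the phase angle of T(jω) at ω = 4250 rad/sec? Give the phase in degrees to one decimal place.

∠(j4250) = 90.00°
∠(j4250 + 3300) = arctan(4250/3300) = 52.17°
∠T(j4250) = 90.00° − 52.17° = 37.83°

37.8°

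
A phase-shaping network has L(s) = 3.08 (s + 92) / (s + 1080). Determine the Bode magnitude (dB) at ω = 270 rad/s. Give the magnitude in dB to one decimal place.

|j270 + 92| = √(270² + 92²) = 285.2
|j270 + 1080| = √(270² + 1080²) = 1113
|L(j270)| = 3.08 × 285.2 / 1113 = 0.78918
20 log₁₀(0.78918) = -2.06 dB

-2.1 dB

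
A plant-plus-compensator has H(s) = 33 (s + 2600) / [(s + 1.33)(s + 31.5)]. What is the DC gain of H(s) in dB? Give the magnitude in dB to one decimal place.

66.2 dB

H(0) = 33 × 2600 / (1.33 × 31.5) = 2048
20 log₁₀(2048) = 66.23 dB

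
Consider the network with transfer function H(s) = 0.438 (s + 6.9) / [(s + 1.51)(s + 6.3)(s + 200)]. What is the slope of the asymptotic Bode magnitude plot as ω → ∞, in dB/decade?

With 1 zero and 3 poles, the high-frequency asymptotic slope is 20 × (1 − 3) = -40 dB/decade.

-40 dB/decade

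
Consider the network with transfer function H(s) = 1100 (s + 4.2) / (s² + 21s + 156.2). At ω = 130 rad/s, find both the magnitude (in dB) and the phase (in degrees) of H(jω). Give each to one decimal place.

|j130 + 4.2| = √(130² + 4.2²) = 130.1
|(j130)² + 21(j130) + 156.2| = |-16744 + j2730| = 1.696e+04
|H(j130)| = 1100 × 130.1 / 1.696e+04 = 8.4336
20 log₁₀(8.4336) = 18.52 dB
∠(j130 + 4.2) = arctan(130/4.2) = 88.15°
∠[(j130)² + 21(j130) + 156.2] = ∠[-16744 + j2730] = 170.74°
∠H(j130) = 88.15° − 170.74° = -82.59°

|H| = 18.5 dB, ∠H = -82.6°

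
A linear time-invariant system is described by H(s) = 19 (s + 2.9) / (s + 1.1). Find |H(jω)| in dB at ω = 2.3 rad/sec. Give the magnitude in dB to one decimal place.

|j2.3 + 2.9| = √(2.3² + 2.9²) = 3.701
|j2.3 + 1.1| = √(2.3² + 1.1²) = 2.55
|H(j2.3)| = 19 × 3.701 / 2.55 = 27.584
20 log₁₀(27.584) = 28.81 dB

28.8 dB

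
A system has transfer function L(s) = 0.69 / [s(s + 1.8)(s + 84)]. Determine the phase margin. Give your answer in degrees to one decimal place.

89.9°

Gain crossover: |L(jω)| = 1 at ω ≈ 0.00456 rad/s.
∠L(j0.00456) = −90° − arctan(0.00456/1.8) − arctan(0.00456/84) ≈ -90.15°
PM = 180° + (-90.15°) = 89.85°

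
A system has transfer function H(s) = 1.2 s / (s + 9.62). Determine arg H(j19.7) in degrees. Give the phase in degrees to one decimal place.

26.0 deg

∠(j19.7) = 90.00°
∠(j19.7 + 9.62) = arctan(19.7/9.62) = 63.97°
∠H(j19.7) = 90.00° − 63.97° = 26.03°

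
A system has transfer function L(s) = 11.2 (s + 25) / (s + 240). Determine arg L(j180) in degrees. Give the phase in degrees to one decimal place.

∠(j180 + 25) = arctan(180/25) = 82.09°
∠(j180 + 240) = arctan(180/240) = 36.87°
∠L(j180) = 82.09° − 36.87° = 45.22°

45.2 deg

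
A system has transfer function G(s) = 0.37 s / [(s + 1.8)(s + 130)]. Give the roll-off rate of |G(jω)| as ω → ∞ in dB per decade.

-20 dB/decade

With 1 zero and 2 poles, the high-frequency asymptotic slope is 20 × (1 − 2) = -20 dB/decade.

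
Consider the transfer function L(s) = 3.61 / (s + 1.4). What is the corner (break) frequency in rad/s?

The single real pole at s = −1.4 gives a corner at ω = 1.4 rad/s.

1.4 rad/s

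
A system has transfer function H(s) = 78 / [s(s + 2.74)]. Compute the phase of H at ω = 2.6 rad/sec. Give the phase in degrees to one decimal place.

-133.5 deg

∠(j2.6 + 2.74) = arctan(2.6/2.74) = 43.50°
∠(j2.6) = 90.00°
∠H(j2.6) = − (43.50° + 90.00°) = -133.50°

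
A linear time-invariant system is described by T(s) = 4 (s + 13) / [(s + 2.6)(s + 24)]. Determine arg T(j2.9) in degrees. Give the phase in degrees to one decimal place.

∠(j2.9 + 13) = arctan(2.9/13) = 12.58°
∠(j2.9 + 2.6) = arctan(2.9/2.6) = 48.12°
∠(j2.9 + 24) = arctan(2.9/24) = 6.89°
∠T(j2.9) = 12.58° − (48.12° + 6.89°) = -42.44°

-42.4 deg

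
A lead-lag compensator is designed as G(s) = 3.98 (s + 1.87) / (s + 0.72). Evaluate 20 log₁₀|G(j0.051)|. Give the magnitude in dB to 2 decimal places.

20.27 dB

|j0.051 + 1.87| = √(0.051² + 1.87²) = 1.871
|j0.051 + 0.72| = √(0.051² + 0.72²) = 0.7218
|G(j0.051)| = 3.98 × 1.871 / 0.7218 = 10.315
20 log₁₀(10.315) = 20.269 dB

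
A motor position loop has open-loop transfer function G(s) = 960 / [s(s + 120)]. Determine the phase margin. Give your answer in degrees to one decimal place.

Gain crossover: |G(jω)| = 1 at ω ≈ 7.98 rad s⁻¹.
∠G(j7.98) = −90° − arctan(7.98/120) ≈ -93.81°
PM = 180° + (-93.81°) = 86.19°

86.2°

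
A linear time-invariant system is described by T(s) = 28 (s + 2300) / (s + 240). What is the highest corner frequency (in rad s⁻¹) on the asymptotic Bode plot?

2300 rad s⁻¹

Break frequencies occur at each pole and zero magnitude: 240 rad s⁻¹, 2300 rad s⁻¹.
The highest is 2300 rad s⁻¹.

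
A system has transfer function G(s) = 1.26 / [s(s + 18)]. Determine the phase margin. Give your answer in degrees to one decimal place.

89.8°

Gain crossover: |G(jω)| = 1 at ω ≈ 0.07 rad/s.
∠G(j0.07) = −90° − arctan(0.07/18) ≈ -90.22°
PM = 180° + (-90.22°) = 89.78°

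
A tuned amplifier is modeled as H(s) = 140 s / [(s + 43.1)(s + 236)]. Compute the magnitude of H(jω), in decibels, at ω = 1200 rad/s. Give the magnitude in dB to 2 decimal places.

-18.83 dB

|j1200| = 1200
|j1200 + 43.1| = √(1200² + 43.1²) = 1201
|j1200 + 236| = √(1200² + 236²) = 1223
|H(j1200)| = 140 × 1200 / (1201 × 1223) = 0.1144
20 log₁₀(0.1144) = -18.831 dB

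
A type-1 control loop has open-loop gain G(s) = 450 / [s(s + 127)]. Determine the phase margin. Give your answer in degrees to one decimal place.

88.4°

Gain crossover: |G(jω)| = 1 at ω ≈ 3.54 rad/sec.
∠G(j3.54) = −90° − arctan(3.54/127) ≈ -91.60°
PM = 180° + (-91.60°) = 88.40°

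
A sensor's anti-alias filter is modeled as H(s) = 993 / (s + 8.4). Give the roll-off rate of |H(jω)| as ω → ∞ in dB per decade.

With 0 zeros and 1 pole, the high-frequency asymptotic slope is 20 × (0 − 1) = -20 dB/decade.

-20 dB/decade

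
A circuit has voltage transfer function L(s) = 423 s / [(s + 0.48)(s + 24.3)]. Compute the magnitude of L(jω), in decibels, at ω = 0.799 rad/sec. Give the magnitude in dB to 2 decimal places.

|j0.799| = 0.799
|j0.799 + 0.48| = √(0.799² + 0.48²) = 0.9321
|j0.799 + 24.3| = √(0.799² + 24.3²) = 24.31
|L(j0.799)| = 423 × 0.799 / (0.9321 × 24.31) = 14.914
20 log₁₀(14.914) = 23.472 dB

23.47 dB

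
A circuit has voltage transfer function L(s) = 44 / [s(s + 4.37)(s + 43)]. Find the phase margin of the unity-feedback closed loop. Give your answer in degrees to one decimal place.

Gain crossover: |L(jω)| = 1 at ω ≈ 0.234 rad/s.
∠L(j0.234) = −90° − arctan(0.234/4.37) − arctan(0.234/43) ≈ -93.37°
PM = 180° + (-93.37°) = 86.63°

86.6°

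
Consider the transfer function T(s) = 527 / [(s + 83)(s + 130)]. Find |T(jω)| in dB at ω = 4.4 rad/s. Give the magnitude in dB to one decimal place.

|j4.4 + 83| = √(4.4² + 83²) = 83.12
|j4.4 + 130| = √(4.4² + 130²) = 130.1
|T(j4.4)| = 527 / (83.12 × 130.1) = 0.048745
20 log₁₀(0.048745) = -26.24 dB

-26.2 dB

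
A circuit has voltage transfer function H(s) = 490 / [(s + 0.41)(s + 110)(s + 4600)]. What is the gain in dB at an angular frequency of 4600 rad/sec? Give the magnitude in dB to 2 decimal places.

|j4600 + 0.41| = √(4600² + 0.41²) = 4600
|j4600 + 110| = √(4600² + 110²) = 4601
|j4600 + 4600| = √(4600² + 4600²) = 6505
|H(j4600)| = 490 / (4600 × 4601 × 6505) = 3.5586e-09
20 log₁₀(3.5586e-09) = -168.974 dB

-168.97 dB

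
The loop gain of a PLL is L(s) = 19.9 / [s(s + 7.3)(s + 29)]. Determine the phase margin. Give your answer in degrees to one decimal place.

89.1 deg

Gain crossover: |L(jω)| = 1 at ω ≈ 0.094 rad/s.
∠L(j0.094) = −90° − arctan(0.094/7.3) − arctan(0.094/29) ≈ -90.92°
PM = 180° + (-90.92°) = 89.08°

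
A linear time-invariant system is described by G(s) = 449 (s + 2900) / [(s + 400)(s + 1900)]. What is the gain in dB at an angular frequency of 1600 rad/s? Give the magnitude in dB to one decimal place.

|j1600 + 2900| = √(1600² + 2900²) = 3312
|j1600 + 400| = √(1600² + 400²) = 1649
|j1600 + 1900| = √(1600² + 1900²) = 2484
|G(j1600)| = 449 × 3312 / (1649 × 2484) = 0.36301
20 log₁₀(0.36301) = -8.80 dB

-8.8 dB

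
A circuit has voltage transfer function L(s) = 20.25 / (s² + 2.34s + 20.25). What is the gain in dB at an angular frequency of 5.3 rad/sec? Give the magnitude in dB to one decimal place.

2.8 dB

|(j5.3)² + 2.34(j5.3) + 20.25| = |-7.84 + j12.402| = 14.67
|L(j5.3)| = 20.25 / 14.67 = 1.3802
20 log₁₀(1.3802) = 2.80 dB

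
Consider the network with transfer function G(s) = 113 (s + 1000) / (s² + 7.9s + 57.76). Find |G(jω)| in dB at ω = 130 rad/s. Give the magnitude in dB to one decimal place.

16.6 dB

|j130 + 1000| = √(130² + 1000²) = 1008
|(j130)² + 7.9(j130) + 57.76| = |-16842 + j1027| = 1.687e+04
|G(j130)| = 113 × 1008 / 1.687e+04 = 6.7532
20 log₁₀(6.7532) = 16.59 dB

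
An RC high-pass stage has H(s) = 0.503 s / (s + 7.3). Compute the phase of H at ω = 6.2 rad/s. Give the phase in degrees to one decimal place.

∠(j6.2) = 90.00°
∠(j6.2 + 7.3) = arctan(6.2/7.3) = 40.34°
∠H(j6.2) = 90.00° − 40.34° = 49.66°

49.7°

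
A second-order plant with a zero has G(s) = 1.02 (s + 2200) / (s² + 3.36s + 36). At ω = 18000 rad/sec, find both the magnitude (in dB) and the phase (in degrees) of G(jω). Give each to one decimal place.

|j18000 + 2200| = √(18000² + 2200²) = 1.813e+04
|(j18000)² + 3.36(j18000) + 36| = |-3.24e+08 + j60480| = 3.24e+08
|G(j18000)| = 1.02 × 1.813e+04 / 3.24e+08 = 5.7088e-05
20 log₁₀(5.7088e-05) = -84.87 dB
∠(j18000 + 2200) = arctan(18000/2200) = 83.03°
∠[(j18000)² + 3.36(j18000) + 36] = ∠[-3.24e+08 + j60480] = 179.99°
∠G(j18000) = 83.03° − 179.99° = -96.96°

|G| = -84.9 dB, ∠G = -97.0°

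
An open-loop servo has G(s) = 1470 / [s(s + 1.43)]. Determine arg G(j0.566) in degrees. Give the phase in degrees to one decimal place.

-111.6°

∠(j0.566 + 1.43) = arctan(0.566/1.43) = 21.59°
∠(j0.566) = 90.00°
∠G(j0.566) = − (21.59° + 90.00°) = -111.59°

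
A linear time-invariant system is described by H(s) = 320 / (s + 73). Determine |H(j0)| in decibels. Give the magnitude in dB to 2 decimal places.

H(0) = 320 / 73 = 4.3836
20 log₁₀(4.3836) = 12.837 dB

12.84 dB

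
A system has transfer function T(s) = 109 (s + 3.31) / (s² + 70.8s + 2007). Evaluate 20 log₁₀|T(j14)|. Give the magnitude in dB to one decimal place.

-2.4 dB

|j14 + 3.31| = √(14² + 3.31²) = 14.39
|(j14)² + 70.8(j14) + 2007| = |1811 + j991.2| = 2065
|T(j14)| = 109 × 14.39 / 2065 = 0.75954
20 log₁₀(0.75954) = -2.39 dB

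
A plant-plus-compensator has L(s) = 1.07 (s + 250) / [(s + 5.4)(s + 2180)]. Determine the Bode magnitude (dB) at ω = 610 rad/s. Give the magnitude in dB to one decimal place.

|j610 + 250| = √(610² + 250²) = 659.2
|j610 + 5.4| = √(610² + 5.4²) = 610
|j610 + 2180| = √(610² + 2180²) = 2264
|L(j610)| = 1.07 × 659.2 / (610 × 2264) = 0.00051081
20 log₁₀(0.00051081) = -65.83 dB

-65.8 dB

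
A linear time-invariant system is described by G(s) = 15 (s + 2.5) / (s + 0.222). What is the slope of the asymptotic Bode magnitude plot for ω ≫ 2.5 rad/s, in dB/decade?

With 1 zero and 1 pole, the high-frequency asymptotic slope is 20 × (1 − 1) = 0 dB/decade.

0 dB/decade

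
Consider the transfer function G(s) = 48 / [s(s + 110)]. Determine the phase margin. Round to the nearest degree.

Gain crossover: |G(jω)| = 1 at ω ≈ 0.436 rad/s.
∠G(j0.436) = −90° − arctan(0.436/110) ≈ -90.23°
PM = 180° + (-90.23°) = 89.77°

90°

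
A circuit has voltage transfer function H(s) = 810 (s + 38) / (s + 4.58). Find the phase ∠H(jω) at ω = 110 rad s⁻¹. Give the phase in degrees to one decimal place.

-16.7 deg

∠(j110 + 38) = arctan(110/38) = 70.94°
∠(j110 + 4.58) = arctan(110/4.58) = 87.62°
∠H(j110) = 70.94° − 87.62° = -16.67°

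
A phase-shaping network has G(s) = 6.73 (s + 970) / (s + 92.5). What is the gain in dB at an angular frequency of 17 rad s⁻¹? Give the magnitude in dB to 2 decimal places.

|j17 + 970| = √(17² + 970²) = 970.1
|j17 + 92.5| = √(17² + 92.5²) = 94.05
|G(j17)| = 6.73 × 970.1 / 94.05 = 69.422
20 log₁₀(69.422) = 36.830 dB

36.83 dB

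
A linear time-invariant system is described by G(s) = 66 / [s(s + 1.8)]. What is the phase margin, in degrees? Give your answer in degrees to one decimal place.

12.6°

Gain crossover: |G(jω)| = 1 at ω ≈ 8.02 rad/s.
∠G(j8.02) = −90° − arctan(8.02/1.8) ≈ -167.36°
PM = 180° + (-167.36°) = 12.64°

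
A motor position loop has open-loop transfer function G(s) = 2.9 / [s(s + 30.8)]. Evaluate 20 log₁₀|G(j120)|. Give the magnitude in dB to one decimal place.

|j120 + 30.8| = √(120² + 30.8²) = 123.9
|j120| = 120
|G(j120)| = 2.9 / (123.9 × 120) = 0.00019507
20 log₁₀(0.00019507) = -74.20 dB

-74.2 dB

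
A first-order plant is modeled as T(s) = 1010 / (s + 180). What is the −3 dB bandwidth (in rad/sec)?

For a single-pole low-pass, the −3 dB point is at the pole: ω = 180 rad/sec.

180 rad/sec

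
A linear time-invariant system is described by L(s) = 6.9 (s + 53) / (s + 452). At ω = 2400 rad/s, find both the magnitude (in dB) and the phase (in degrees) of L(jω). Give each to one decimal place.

|L| = 16.6 dB, ∠L = 9.4°

|j2400 + 53| = √(2400² + 53²) = 2401
|j2400 + 452| = √(2400² + 452²) = 2442
|L(j2400)| = 6.9 × 2401 / 2442 = 6.7824
20 log₁₀(6.7824) = 16.63 dB
∠(j2400 + 53) = arctan(2400/53) = 88.73°
∠(j2400 + 452) = arctan(2400/452) = 79.33°
∠L(j2400) = 88.73° − 79.33° = 9.40°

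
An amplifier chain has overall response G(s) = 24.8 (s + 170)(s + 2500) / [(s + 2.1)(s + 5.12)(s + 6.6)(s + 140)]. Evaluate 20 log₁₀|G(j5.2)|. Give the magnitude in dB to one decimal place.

46.8 dB

|j5.2 + 170| = √(5.2² + 170²) = 170.1
|j5.2 + 2500| = √(5.2² + 2500²) = 2500
|j5.2 + 2.1| = √(5.2² + 2.1²) = 5.608
|j5.2 + 5.12| = √(5.2² + 5.12²) = 7.298
|j5.2 + 6.6| = √(5.2² + 6.6²) = 8.402
|j5.2 + 140| = √(5.2² + 140²) = 140.1
|G(j5.2)| = 24.8 × 170.1 × 2500 / (5.608 × 7.298 × 8.402 × 140.1) = 218.89
20 log₁₀(218.89) = 46.80 dB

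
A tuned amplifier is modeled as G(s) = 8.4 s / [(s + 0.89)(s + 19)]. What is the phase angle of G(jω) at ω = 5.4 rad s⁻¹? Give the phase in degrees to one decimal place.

-6.5°

∠(j5.4) = 90.00°
∠(j5.4 + 0.89) = arctan(5.4/0.89) = 80.64°
∠(j5.4 + 19) = arctan(5.4/19) = 15.87°
∠G(j5.4) = 90.00° − (80.64° + 15.87°) = -6.51°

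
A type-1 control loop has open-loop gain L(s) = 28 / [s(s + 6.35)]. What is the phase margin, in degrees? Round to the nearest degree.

Gain crossover: |L(jω)| = 1 at ω ≈ 3.79 rad/s.
∠L(j3.79) = −90° − arctan(3.79/6.35) ≈ -120.81°
PM = 180° + (-120.81°) = 59.19°

59°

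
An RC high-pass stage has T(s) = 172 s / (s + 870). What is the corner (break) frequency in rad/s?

The single real pole at s = −870 gives a corner at ω = 870 rad/s.

870 rad/s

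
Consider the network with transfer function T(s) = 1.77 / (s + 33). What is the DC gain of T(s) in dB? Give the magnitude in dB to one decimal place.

-25.4 dB

T(0) = 1.77 / 33 = 0.053636
20 log₁₀(0.053636) = -25.41 dB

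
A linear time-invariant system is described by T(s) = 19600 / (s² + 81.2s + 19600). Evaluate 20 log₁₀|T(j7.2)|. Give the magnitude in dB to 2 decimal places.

0.02 dB

|(j7.2)² + 81.2(j7.2) + 19600| = |19548 + j584.64| = 1.956e+04
|T(j7.2)| = 19600 / 1.956e+04 = 1.0022
20 log₁₀(1.0022) = 0.019 dB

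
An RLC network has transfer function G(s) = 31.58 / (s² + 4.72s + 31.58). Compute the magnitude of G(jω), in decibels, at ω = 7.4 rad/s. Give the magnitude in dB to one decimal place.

|(j7.4)² + 4.72(j7.4) + 31.58| = |-23.18 + j34.928| = 41.92
|G(j7.4)| = 31.58 / 41.92 = 0.75334
20 log₁₀(0.75334) = -2.46 dB

-2.5 dB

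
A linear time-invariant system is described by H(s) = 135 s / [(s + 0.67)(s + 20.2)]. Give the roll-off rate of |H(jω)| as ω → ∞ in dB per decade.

-20 dB/decade

With 1 zero and 2 poles, the high-frequency asymptotic slope is 20 × (1 − 2) = -20 dB/decade.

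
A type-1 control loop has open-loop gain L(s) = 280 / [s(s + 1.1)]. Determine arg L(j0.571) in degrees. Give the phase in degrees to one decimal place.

-117.4 deg

∠(j0.571 + 1.1) = arctan(0.571/1.1) = 27.43°
∠(j0.571) = 90.00°
∠L(j0.571) = − (27.43° + 90.00°) = -117.43°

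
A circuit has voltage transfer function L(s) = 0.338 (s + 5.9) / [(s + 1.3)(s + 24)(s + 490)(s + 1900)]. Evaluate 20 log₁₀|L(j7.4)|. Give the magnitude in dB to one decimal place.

-154.8 dB

|j7.4 + 5.9| = √(7.4² + 5.9²) = 9.464
|j7.4 + 1.3| = √(7.4² + 1.3²) = 7.513
|j7.4 + 24| = √(7.4² + 24²) = 25.11
|j7.4 + 490| = √(7.4² + 490²) = 490.1
|j7.4 + 1900| = √(7.4² + 1900²) = 1900
|L(j7.4)| = 0.338 × 9.464 / (7.513 × 25.11 × 490.1 × 1900) = 1.8207e-08
20 log₁₀(1.8207e-08) = -154.80 dB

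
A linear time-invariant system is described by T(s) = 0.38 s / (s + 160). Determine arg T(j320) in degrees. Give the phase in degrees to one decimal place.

26.6°

∠(j320) = 90.00°
∠(j320 + 160) = arctan(320/160) = 63.43°
∠T(j320) = 90.00° − 63.43° = 26.57°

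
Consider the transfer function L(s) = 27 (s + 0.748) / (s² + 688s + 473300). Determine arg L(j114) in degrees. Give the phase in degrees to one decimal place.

∠(j114 + 0.748) = arctan(114/0.748) = 89.62°
∠[(j114)² + 688(j114) + 473300] = ∠[4.603e+05 + j78432] = 9.67°
∠L(j114) = 89.62° − 9.67° = 79.95°

80.0 deg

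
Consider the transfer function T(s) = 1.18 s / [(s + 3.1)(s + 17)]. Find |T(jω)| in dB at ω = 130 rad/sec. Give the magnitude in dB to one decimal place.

|j130| = 130
|j130 + 3.1| = √(130² + 3.1²) = 130
|j130 + 17| = √(130² + 17²) = 131.1
|T(j130)| = 1.18 × 130 / (130 × 131.1) = 0.0089977
20 log₁₀(0.0089977) = -40.92 dB

-40.9 dB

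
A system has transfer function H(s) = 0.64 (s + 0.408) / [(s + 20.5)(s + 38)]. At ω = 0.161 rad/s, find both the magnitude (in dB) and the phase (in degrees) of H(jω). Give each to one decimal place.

|H| = -68.9 dB, ∠H = 20.8 deg

|j0.161 + 0.408| = √(0.161² + 0.408²) = 0.4386
|j0.161 + 20.5| = √(0.161² + 20.5²) = 20.5
|j0.161 + 38| = √(0.161² + 38²) = 38
|H(j0.161)| = 0.64 × 0.4386 / (20.5 × 38) = 0.00036034
20 log₁₀(0.00036034) = -68.87 dB
∠(j0.161 + 0.408) = arctan(0.161/0.408) = 21.53°
∠(j0.161 + 20.5) = arctan(0.161/20.5) = 0.45°
∠(j0.161 + 38) = arctan(0.161/38) = 0.24°
∠H(j0.161) = 21.53° − (0.45° + 0.24°) = 20.84°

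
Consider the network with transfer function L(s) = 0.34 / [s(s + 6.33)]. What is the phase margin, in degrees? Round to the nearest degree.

90°

Gain crossover: |L(jω)| = 1 at ω ≈ 0.0537 rad s⁻¹.
∠L(j0.0537) = −90° − arctan(0.0537/6.33) ≈ -90.49°
PM = 180° + (-90.49°) = 89.51°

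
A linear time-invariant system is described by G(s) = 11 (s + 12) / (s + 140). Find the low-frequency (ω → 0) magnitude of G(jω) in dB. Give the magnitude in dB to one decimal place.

G(0) = 11 × 12 / 140 = 0.94286
20 log₁₀(0.94286) = -0.51 dB

-0.5 dB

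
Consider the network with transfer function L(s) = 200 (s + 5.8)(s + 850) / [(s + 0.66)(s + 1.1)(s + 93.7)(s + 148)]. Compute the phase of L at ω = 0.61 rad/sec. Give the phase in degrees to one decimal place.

-66.3°

∠(j0.61 + 5.8) = arctan(0.61/5.8) = 6.00°
∠(j0.61 + 850) = arctan(0.61/850) = 0.04°
∠(j0.61 + 0.66) = arctan(0.61/0.66) = 42.75°
∠(j0.61 + 1.1) = arctan(0.61/1.1) = 29.01°
∠(j0.61 + 93.7) = arctan(0.61/93.7) = 0.37°
∠(j0.61 + 148) = arctan(0.61/148) = 0.24°
∠L(j0.61) = 6.00° + 0.04° − (42.75° + 29.01° + 0.37° + 0.24°) = -66.32°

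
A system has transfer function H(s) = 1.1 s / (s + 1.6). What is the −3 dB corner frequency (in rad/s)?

For a single-pole high-pass, the −3 dB point is at the pole: ω = 1.6 rad/s.

1.6 rad/s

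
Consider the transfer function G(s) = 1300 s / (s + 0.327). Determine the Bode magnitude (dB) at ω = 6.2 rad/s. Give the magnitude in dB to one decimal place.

|j6.2| = 6.2
|j6.2 + 0.327| = √(6.2² + 0.327²) = 6.209
|G(j6.2)| = 1300 × 6.2 / 6.209 = 1298.2
20 log₁₀(1298.2) = 62.27 dB

62.3 dB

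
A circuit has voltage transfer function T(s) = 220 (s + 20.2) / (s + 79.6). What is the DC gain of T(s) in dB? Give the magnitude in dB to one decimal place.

T(0) = 220 × 20.2 / 79.6 = 55.829
20 log₁₀(55.829) = 34.94 dB

34.9 dB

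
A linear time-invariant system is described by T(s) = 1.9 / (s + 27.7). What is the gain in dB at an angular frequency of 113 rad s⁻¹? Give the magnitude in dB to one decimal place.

|j113 + 27.7| = √(113² + 27.7²) = 116.3
|T(j113)| = 1.9 / 116.3 = 0.016331
20 log₁₀(0.016331) = -35.74 dB

-35.7 dB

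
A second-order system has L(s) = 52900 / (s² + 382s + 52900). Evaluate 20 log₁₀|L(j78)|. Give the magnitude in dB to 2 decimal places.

|(j78)² + 382(j78) + 52900| = |46816 + j29796| = 5.549e+04
|L(j78)| = 52900 / 5.549e+04 = 0.95326
20 log₁₀(0.95326) = -0.416 dB

-0.42 dB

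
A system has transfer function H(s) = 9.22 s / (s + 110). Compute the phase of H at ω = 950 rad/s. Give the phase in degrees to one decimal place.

6.6°

∠(j950) = 90.00°
∠(j950 + 110) = arctan(950/110) = 83.40°
∠H(j950) = 90.00° − 83.40° = 6.60°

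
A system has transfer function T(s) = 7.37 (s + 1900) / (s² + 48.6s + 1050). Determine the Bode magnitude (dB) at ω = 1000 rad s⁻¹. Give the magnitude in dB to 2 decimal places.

|j1000 + 1900| = √(1000² + 1900²) = 2147
|(j1000)² + 48.6(j1000) + 1050| = |-9.9895e+05 + j48600| = 1e+06
|T(j1000)| = 7.37 × 2147 / 1e+06 = 0.015822
20 log₁₀(0.015822) = -36.015 dB

-36.01 dB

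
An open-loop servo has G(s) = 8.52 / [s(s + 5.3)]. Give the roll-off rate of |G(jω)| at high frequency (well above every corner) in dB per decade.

With 0 zeros and 2 poles, the high-frequency asymptotic slope is 20 × (0 − 2) = -40 dB/decade.

-40 dB/decade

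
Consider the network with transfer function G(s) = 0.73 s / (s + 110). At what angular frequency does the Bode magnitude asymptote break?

110 rad/s

The single real pole at s = −110 gives a corner at ω = 110 rad/s.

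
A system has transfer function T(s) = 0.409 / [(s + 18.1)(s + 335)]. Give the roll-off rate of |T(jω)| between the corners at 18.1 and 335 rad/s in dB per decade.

In this band the factors already past their corner are: pole at 18.1; net slope = -20 dB/decade.

-20 dB/decade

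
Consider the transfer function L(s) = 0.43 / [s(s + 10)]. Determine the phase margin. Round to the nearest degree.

Gain crossover: |L(jω)| = 1 at ω ≈ 0.043 rad/sec.
∠L(j0.043) = −90° − arctan(0.043/10) ≈ -90.25°
PM = 180° + (-90.25°) = 89.75°

90°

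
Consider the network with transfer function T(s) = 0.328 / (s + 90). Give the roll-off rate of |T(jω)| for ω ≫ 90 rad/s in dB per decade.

-20 dB/decade

With 0 zeros and 1 pole, the high-frequency asymptotic slope is 20 × (0 − 1) = -20 dB/decade.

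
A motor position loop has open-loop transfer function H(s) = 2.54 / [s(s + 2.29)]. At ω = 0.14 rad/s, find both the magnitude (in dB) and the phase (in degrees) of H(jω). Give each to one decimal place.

|j0.14 + 2.29| = √(0.14² + 2.29²) = 2.294
|j0.14| = 0.14
|H(j0.14)| = 2.54 / (2.294 × 0.14) = 7.9079
20 log₁₀(7.9079) = 17.96 dB
∠(j0.14 + 2.29) = arctan(0.14/2.29) = 3.50°
∠(j0.14) = 90.00°
∠H(j0.14) = − (3.50° + 90.00°) = -93.50°

|H| = 18.0 dB, ∠H = -93.5°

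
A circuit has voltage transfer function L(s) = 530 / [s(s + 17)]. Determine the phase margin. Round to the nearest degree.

Gain crossover: |L(jω)| = 1 at ω ≈ 20.1 rad/s.
∠L(j20.1) = −90° − arctan(20.1/17) ≈ -139.81°
PM = 180° + (-139.81°) = 40.19°

40°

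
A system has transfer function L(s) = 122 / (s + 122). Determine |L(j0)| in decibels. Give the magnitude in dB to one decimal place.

L(0) = 122 / 122 = 1
20 log₁₀(1) = 0.00 dB

0.0 dB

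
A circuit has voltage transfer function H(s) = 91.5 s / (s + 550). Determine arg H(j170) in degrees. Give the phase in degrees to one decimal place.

∠(j170) = 90.00°
∠(j170 + 550) = arctan(170/550) = 17.18°
∠H(j170) = 90.00° − 17.18° = 72.82°

72.8°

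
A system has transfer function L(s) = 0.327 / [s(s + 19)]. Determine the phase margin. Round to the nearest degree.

Gain crossover: |L(jω)| = 1 at ω ≈ 0.0172 rad/s.
∠L(j0.0172) = −90° − arctan(0.0172/19) ≈ -90.05°
PM = 180° + (-90.05°) = 89.95°

90°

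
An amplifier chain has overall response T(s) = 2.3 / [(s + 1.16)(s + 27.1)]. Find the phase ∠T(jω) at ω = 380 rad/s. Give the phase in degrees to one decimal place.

∠(j380 + 1.16) = arctan(380/1.16) = 89.83°
∠(j380 + 27.1) = arctan(380/27.1) = 85.92°
∠T(j380) = − (89.83° + 85.92°) = -175.75°

-175.7°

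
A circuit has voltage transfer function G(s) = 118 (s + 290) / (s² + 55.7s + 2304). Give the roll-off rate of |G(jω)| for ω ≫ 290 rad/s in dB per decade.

With 1 zero and 2 poles, the high-frequency asymptotic slope is 20 × (1 − 2) = -20 dB/decade.

-20 dB/decade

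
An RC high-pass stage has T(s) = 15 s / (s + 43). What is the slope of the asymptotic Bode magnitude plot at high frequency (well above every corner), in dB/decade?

0 dB/decade

With 1 zero and 1 pole, the high-frequency asymptotic slope is 20 × (1 − 1) = 0 dB/decade.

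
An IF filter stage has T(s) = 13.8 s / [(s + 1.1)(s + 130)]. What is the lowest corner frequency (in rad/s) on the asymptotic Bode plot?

1.1 rad/s

Break frequencies occur at each pole and zero magnitude: 1.1 rad/s, 130 rad/s.
The lowest is 1.1 rad/s.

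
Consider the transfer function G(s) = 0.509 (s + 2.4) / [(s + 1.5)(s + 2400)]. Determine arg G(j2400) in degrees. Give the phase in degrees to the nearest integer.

∠(j2400 + 2.4) = arctan(2400/2.4) = 89.94°
∠(j2400 + 1.5) = arctan(2400/1.5) = 89.96°
∠(j2400 + 2400) = arctan(2400/2400) = 45.00°
∠G(j2400) = 89.94° − (89.96° + 45.00°) = -45.02°

-45 deg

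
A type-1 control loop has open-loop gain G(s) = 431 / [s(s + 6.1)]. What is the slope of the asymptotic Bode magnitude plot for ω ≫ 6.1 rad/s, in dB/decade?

-40 dB/decade

With 0 zeros and 2 poles, the high-frequency asymptotic slope is 20 × (0 − 2) = -40 dB/decade.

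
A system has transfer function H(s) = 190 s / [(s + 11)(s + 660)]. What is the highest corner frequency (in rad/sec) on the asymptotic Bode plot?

660 rad/sec

Break frequencies occur at each pole and zero magnitude: 11 rad/sec, 660 rad/sec.
The highest is 660 rad/sec.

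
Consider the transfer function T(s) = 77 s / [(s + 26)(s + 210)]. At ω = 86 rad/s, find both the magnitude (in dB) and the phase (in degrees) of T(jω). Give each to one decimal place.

|j86| = 86
|j86 + 26| = √(86² + 26²) = 89.84
|j86 + 210| = √(86² + 210²) = 226.9
|T(j86)| = 77 × 86 / (89.84 × 226.9) = 0.3248
20 log₁₀(0.3248) = -9.77 dB
∠(j86) = 90.00°
∠(j86 + 26) = arctan(86/26) = 73.18°
∠(j86 + 210) = arctan(86/210) = 22.27°
∠T(j86) = 90.00° − (73.18° + 22.27°) = -5.45°

|T| = -9.8 dB, ∠T = -5.4°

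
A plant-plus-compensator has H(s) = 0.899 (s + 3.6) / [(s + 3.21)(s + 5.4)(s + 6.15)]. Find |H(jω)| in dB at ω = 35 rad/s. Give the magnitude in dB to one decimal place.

-62.9 dB

|j35 + 3.6| = √(35² + 3.6²) = 35.18
|j35 + 3.21| = √(35² + 3.21²) = 35.15
|j35 + 5.4| = √(35² + 5.4²) = 35.41
|j35 + 6.15| = √(35² + 6.15²) = 35.54
|H(j35)| = 0.899 × 35.18 / (35.15 × 35.41 × 35.54) = 0.00071512
20 log₁₀(0.00071512) = -62.91 dB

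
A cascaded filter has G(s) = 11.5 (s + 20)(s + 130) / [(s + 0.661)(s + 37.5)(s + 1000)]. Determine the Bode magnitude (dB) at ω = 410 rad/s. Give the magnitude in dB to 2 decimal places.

-39.07 dB

|j410 + 20| = √(410² + 20²) = 410.5
|j410 + 130| = √(410² + 130²) = 430.1
|j410 + 0.661| = √(410² + 0.661²) = 410
|j410 + 37.5| = √(410² + 37.5²) = 411.7
|j410 + 1000| = √(410² + 1000²) = 1081
|G(j410)| = 11.5 × 410.5 × 430.1 / (410 × 411.7 × 1081) = 0.011129
20 log₁₀(0.011129) = -39.071 dB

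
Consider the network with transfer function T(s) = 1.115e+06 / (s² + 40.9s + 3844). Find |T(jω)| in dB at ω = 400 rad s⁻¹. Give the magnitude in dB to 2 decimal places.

|(j400)² + 40.9(j400) + 3844| = |-1.5616e+05 + j16360| = 1.57e+05
|T(j400)| = 1.115e+06 / 1.57e+05 = 7.1014
20 log₁₀(7.1014) = 17.027 dB

17.03 dB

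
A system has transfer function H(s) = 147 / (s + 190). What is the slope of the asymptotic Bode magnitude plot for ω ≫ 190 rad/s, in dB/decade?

With 0 zeros and 1 pole, the high-frequency asymptotic slope is 20 × (0 − 1) = -20 dB/decade.

-20 dB/decade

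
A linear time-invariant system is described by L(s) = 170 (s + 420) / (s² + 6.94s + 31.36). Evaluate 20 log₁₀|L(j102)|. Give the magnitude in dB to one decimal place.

|j102 + 420| = √(102² + 420²) = 432.2
|(j102)² + 6.94(j102) + 31.36| = |-10373 + j707.88| = 1.04e+04
|L(j102)| = 170 × 432.2 / 1.04e+04 = 7.0671
20 log₁₀(7.0671) = 16.98 dB

17.0 dB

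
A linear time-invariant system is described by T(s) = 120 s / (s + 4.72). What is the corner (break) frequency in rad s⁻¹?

The single real pole at s = −4.72 gives a corner at ω = 4.72 rad s⁻¹.

4.72 rad s⁻¹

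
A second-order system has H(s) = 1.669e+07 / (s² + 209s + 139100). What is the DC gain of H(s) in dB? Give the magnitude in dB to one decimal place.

H(0) = 1.669e+07 / 139100 = 119.99
20 log₁₀(119.99) = 41.58 dB

41.6 dB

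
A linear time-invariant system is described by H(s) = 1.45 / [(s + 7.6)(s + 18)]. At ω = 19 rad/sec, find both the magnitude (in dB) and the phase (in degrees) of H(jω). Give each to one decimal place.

|j19 + 7.6| = √(19² + 7.6²) = 20.46
|j19 + 18| = √(19² + 18²) = 26.17
|H(j19)| = 1.45 / (20.46 × 26.17) = 0.0027073
20 log₁₀(0.0027073) = -51.35 dB
∠(j19 + 7.6) = arctan(19/7.6) = 68.20°
∠(j19 + 18) = arctan(19/18) = 46.55°
∠H(j19) = − (68.20° + 46.55°) = -114.75°

|H| = -51.3 dB, ∠H = -114.7°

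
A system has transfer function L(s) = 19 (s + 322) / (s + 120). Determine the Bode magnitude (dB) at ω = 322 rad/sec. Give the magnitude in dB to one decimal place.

|j322 + 322| = √(322² + 322²) = 455.4
|j322 + 120| = √(322² + 120²) = 343.6
|L(j322)| = 19 × 455.4 / 343.6 = 25.178
20 log₁₀(25.178) = 28.02 dB

28.0 dB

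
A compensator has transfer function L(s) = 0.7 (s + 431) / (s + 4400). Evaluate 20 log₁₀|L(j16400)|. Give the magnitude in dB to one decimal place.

-3.4 dB

|j16400 + 431| = √(16400² + 431²) = 1.641e+04
|j16400 + 4400| = √(16400² + 4400²) = 1.698e+04
|L(j16400)| = 0.7 × 1.641e+04 / 1.698e+04 = 0.67632
20 log₁₀(0.67632) = -3.40 dB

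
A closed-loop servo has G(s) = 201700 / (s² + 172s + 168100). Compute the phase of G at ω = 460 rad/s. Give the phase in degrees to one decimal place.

∠[(j460)² + 172(j460) + 168100] = ∠[-43500 + j79120] = 118.80°
∠G(j460) = −118.80° = -118.80°

-118.8 deg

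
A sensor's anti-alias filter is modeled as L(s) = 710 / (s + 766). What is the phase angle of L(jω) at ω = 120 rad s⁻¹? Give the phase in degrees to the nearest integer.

-9°

∠(j120 + 766) = arctan(120/766) = 8.90°
∠L(j120) = −8.90° = -8.90°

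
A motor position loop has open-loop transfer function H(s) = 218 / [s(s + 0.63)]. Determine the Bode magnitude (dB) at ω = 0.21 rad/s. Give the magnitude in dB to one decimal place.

|j0.21 + 0.63| = √(0.21² + 0.63²) = 0.6641
|j0.21| = 0.21
|H(j0.21)| = 218 / (0.6641 × 0.21) = 1563.2
20 log₁₀(1563.2) = 63.88 dB

63.9 dB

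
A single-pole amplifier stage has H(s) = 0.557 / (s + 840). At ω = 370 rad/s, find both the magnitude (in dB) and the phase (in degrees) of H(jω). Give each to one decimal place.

|H| = -64.3 dB, ∠H = -23.8 deg

|j370 + 840| = √(370² + 840²) = 917.9
|H(j370)| = 0.557 / 917.9 = 0.00060683
20 log₁₀(0.00060683) = -64.34 dB
∠(j370 + 840) = arctan(370/840) = 23.77°
∠H(j370) = −23.77° = -23.77°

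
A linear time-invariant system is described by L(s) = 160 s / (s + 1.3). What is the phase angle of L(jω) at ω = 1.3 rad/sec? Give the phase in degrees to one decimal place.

∠(j1.3) = 90.00°
∠(j1.3 + 1.3) = arctan(1.3/1.3) = 45.00°
∠L(j1.3) = 90.00° − 45.00° = 45.00°

45.0°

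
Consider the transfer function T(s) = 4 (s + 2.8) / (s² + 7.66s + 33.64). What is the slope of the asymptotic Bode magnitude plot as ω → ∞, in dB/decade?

With 1 zero and 2 poles, the high-frequency asymptotic slope is 20 × (1 − 2) = -20 dB/decade.

-20 dB/decade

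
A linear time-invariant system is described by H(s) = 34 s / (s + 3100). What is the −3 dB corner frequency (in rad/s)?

3100 rad/s

For a single-pole high-pass, the −3 dB point is at the pole: ω = 3100 rad/s.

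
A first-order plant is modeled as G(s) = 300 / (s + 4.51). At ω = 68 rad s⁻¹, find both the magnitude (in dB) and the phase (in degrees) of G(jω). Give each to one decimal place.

|j68 + 4.51| = √(68² + 4.51²) = 68.15
|G(j68)| = 300 / 68.15 = 4.4021
20 log₁₀(4.4021) = 12.87 dB
∠(j68 + 4.51) = arctan(68/4.51) = 86.21°
∠G(j68) = −86.21° = -86.21°

|G| = 12.9 dB, ∠G = -86.2°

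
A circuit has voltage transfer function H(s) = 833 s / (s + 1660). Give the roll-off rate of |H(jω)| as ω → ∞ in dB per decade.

0 dB/decade

With 1 zero and 1 pole, the high-frequency asymptotic slope is 20 × (1 − 1) = 0 dB/decade.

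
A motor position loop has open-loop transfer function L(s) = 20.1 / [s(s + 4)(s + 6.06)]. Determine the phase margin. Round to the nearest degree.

71°

Gain crossover: |L(jω)| = 1 at ω ≈ 0.806 rad/s.
∠L(j0.806) = −90° − arctan(0.806/4) − arctan(0.806/6.06) ≈ -108.96°
PM = 180° + (-108.96°) = 71.04°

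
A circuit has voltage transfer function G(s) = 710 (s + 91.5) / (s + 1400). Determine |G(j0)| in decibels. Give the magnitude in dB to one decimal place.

33.3 dB

G(0) = 710 × 91.5 / 1400 = 46.404
20 log₁₀(46.404) = 33.33 dB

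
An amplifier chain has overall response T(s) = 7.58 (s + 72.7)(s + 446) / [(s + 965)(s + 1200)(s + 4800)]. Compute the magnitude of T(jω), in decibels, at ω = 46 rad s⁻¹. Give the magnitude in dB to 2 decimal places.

|j46 + 72.7| = √(46² + 72.7²) = 86.03
|j46 + 446| = √(46² + 446²) = 448.4
|j46 + 965| = √(46² + 965²) = 966.1
|j46 + 1200| = √(46² + 1200²) = 1201
|j46 + 4800| = √(46² + 4800²) = 4800
|T(j46)| = 7.58 × 86.03 × 448.4 / (966.1 × 1201 × 4800) = 5.2502e-05
20 log₁₀(5.2502e-05) = -85.597 dB

-85.60 dB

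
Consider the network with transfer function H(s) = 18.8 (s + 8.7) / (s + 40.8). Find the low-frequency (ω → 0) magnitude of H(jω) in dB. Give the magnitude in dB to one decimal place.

H(0) = 18.8 × 8.7 / 40.8 = 4.0088
20 log₁₀(4.0088) = 12.06 dB

12.1 dB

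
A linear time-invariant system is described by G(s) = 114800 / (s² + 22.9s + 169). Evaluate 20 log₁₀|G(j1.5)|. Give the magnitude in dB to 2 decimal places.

56.58 dB

|(j1.5)² + 22.9(j1.5) + 169| = |166.75 + j34.35| = 170.3
|G(j1.5)| = 114800 / 170.3 = 674.3
20 log₁₀(674.3) = 56.577 dB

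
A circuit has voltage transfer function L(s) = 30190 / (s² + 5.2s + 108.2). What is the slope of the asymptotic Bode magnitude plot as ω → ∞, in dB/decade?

With 0 zeros and 2 poles, the high-frequency asymptotic slope is 20 × (0 − 2) = -40 dB/decade.

-40 dB/decade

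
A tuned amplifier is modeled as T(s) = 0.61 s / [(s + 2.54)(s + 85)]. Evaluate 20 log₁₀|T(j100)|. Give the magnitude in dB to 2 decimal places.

|j100| = 100
|j100 + 2.54| = √(100² + 2.54²) = 100
|j100 + 85| = √(100² + 85²) = 131.2
|T(j100)| = 0.61 × 100 / (100 × 131.2) = 0.0046463
20 log₁₀(0.0046463) = -46.658 dB

-46.66 dB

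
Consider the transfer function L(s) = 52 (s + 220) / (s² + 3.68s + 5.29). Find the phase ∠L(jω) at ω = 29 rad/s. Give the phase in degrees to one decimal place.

∠(j29 + 220) = arctan(29/220) = 7.51°
∠[(j29)² + 3.68(j29) + 5.29] = ∠[-835.71 + j106.72] = 172.72°
∠L(j29) = 7.51° − 172.72° = -165.21°

-165.2°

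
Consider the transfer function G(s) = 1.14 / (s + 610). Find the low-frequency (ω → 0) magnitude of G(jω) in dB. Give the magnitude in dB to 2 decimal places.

G(0) = 1.14 / 610 = 0.0018689
20 log₁₀(0.0018689) = -54.568 dB

-54.57 dB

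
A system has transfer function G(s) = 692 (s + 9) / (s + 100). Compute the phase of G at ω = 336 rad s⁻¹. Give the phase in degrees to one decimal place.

∠(j336 + 9) = arctan(336/9) = 88.47°
∠(j336 + 100) = arctan(336/100) = 73.43°
∠G(j336) = 88.47° − 73.43° = 15.04°

15.0°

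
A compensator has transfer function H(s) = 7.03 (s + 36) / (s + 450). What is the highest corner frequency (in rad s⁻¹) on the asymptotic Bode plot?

Break frequencies occur at each pole and zero magnitude: 36 rad s⁻¹, 450 rad s⁻¹.
The highest is 450 rad s⁻¹.

450 rad s⁻¹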